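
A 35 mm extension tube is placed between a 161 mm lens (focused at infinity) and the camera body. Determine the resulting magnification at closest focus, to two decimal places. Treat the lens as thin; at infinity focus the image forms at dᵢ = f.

0.22×

The tube moves the image plane from f to f + e, so dᵢ = 161 + 35 = 196 mm. Focus is achieved when 1/f = 1/dₒ + 1/dᵢ, giving dₒ = 1/(1/f − 1/(f+e)).
Magnification m = dᵢ/dₒ = (f+e)·(1/f − 1/(f+e)) = e/f = 35/161 ≈ 0.2174.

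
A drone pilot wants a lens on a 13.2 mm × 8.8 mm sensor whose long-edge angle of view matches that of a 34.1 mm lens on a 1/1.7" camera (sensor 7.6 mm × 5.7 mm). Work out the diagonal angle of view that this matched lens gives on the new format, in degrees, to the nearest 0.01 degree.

Equal long-edge AOV ⇒ f₂ = f₁ · 13.2/7.6 = 34.1 × 1.73684 ≈ 59.2263 mm.
Sensor diagonal = √(13.2² + 8.8²) = √251.6800 ≈ 15.8644 mm.
Diagonal AOV on the new format = 2·arctan(15.8644 / (2 × 59.2263)) = 2·arctan(0.13393) ≈ 15.2565°.

15.26°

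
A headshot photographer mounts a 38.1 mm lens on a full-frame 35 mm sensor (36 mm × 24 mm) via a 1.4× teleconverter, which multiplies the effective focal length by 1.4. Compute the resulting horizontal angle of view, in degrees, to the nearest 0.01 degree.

Effective focal length f = 38.1 × 1.4 = 53.34 mm.
α = 2·arctan(36 / (2 × 53.34)) = 2·arctan(0.33746) ≈ 37.2947°.

37.29°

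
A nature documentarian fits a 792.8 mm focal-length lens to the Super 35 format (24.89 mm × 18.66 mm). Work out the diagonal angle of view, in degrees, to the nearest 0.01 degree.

Sensor diagonal = √(24.89² + 18.66²) = √967.7077 ≈ 31.1080 mm.
Angle of view α = 2·arctan(d/2f) with d = 31.1080 mm and f = 792.8 mm.
d/2f = 0.01962; arctan(0.01962) ≈ 1.1239°, so α ≈ 2.2479°.

2.25°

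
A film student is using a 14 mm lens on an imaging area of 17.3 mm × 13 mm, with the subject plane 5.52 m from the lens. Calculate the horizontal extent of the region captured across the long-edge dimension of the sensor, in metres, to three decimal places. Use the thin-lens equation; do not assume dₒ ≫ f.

dₒ: 5.52 m = 5520 mm.
Similar triangles through the lens centre give W/dₒ = w/dᵢ; with 1/f = 1/dₒ + 1/dᵢ this gives W = w·(dₒ − f)/f.
W = 17.3 mm × (5520 − 14) / 14 = 17.3 × 393.2857 ≈ 6803.843 mm = 6.80384 m.

6.804 m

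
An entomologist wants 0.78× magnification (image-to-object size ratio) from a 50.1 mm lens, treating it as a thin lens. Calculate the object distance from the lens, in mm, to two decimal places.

With m = dᵢ/dₒ and 1/f = 1/dₒ + 1/dᵢ, substituting dᵢ = m·dₒ gives 1/f = (1 + 1/m)/dₒ, hence dₒ = f·(1 + 1/m).
dₒ = 50.1 × (1 + 1/0.78) = 50.1 × 2.28205 ≈ 114.331 mm.

114.33 mm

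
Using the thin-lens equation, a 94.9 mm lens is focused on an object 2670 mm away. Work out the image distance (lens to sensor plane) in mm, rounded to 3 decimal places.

1/dᵢ = 1/f − 1/dₒ = 1/94.9 − 1/2670 = 0.0101629 mm⁻¹.
dᵢ = 1/0.0101629 ≈ 98.3973 mm.

98.397 mm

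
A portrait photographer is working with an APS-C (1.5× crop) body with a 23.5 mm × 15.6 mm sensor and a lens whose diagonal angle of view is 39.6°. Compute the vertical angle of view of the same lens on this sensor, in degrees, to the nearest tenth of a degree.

22.5°

Sensor diagonal = √(23.5² + 15.6²) = √795.6100 ≈ 28.2066 mm.
From the diagonal AOV: f = 28.2066 / (2·tan(19.8°)) = 28.2066 / 0.72004 ≈ 39.1734 mm.
Vertical AOV = 2·arctan(15.6 / (2 × 39.1734)) = 2·arctan(0.19911) ≈ 22.5223°.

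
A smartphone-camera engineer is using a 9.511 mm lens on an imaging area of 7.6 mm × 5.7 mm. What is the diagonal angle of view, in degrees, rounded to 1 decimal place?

53.1°

Sensor diagonal = √(7.6² + 5.7²) = √90.2500 ≈ 9.5000 mm.
Angle of view α = 2·arctan(d/2f) with d = 9.5000 mm and f = 9.511 mm.
d/2f = 0.49942; arctan(0.49942) ≈ 26.5385°, so α ≈ 53.0771°.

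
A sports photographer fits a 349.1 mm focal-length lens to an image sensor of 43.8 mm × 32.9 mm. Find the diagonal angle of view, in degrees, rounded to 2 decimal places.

Sensor diagonal = √(43.8² + 32.9²) = √3000.8500 ≈ 54.7800 mm.
Angle of view α = 2·arctan(d/2f) with d = 54.7800 mm and f = 349.1 mm.
d/2f = 0.07846; arctan(0.07846) ≈ 4.4862°, so α ≈ 8.9723°.

8.97°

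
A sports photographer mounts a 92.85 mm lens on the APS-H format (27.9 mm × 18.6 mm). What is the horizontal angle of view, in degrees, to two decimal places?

Angle of view α = 2·arctan(w/2f) with w = 27.9 mm and f = 92.85 mm.
w/2f = 0.15024; arctan(0.15024) ≈ 8.5443°, so α ≈ 17.0887°.

17.09°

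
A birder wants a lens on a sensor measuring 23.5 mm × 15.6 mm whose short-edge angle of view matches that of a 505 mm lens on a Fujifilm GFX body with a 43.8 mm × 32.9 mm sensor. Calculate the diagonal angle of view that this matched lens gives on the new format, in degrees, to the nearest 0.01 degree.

Equal short-edge AOV ⇒ f₂ = f₁ · 15.6/32.9 = 505 × 0.47416 ≈ 239.4529 mm.
Sensor diagonal = √(23.5² + 15.6²) = √795.6100 ≈ 28.2066 mm.
Diagonal AOV on the new format = 2·arctan(28.2066 / (2 × 239.4529)) = 2·arctan(0.05890) ≈ 6.7414°.

6.74°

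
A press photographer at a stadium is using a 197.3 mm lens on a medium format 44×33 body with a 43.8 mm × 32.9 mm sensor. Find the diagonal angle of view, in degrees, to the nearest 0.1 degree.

Sensor diagonal = √(43.8² + 32.9²) = √3000.8500 ≈ 54.7800 mm.
Angle of view α = 2·arctan(d/2f) with d = 54.7800 mm and f = 197.3 mm.
d/2f = 0.13882; arctan(0.13882) ≈ 7.9035°, so α ≈ 15.8070°.

15.8°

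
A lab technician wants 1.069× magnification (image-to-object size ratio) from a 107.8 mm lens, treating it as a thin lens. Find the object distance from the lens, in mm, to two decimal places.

With m = dᵢ/dₒ and 1/f = 1/dₒ + 1/dᵢ, substituting dᵢ = m·dₒ gives 1/f = (1 + 1/m)/dₒ, hence dₒ = f·(1 + 1/m).
dₒ = 107.8 × (1 + 1/1.069) = 107.8 × 1.93545 ≈ 208.642 mm.

208.64 mm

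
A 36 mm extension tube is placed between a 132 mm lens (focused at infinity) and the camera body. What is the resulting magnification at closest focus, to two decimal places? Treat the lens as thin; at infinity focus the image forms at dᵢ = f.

0.27×

The tube moves the image plane from f to f + e, so dᵢ = 132 + 36 = 168 mm. Focus is achieved when 1/f = 1/dₒ + 1/dᵢ, giving dₒ = 1/(1/f − 1/(f+e)).
Magnification m = dᵢ/dₒ = (f+e)·(1/f − 1/(f+e)) = e/f = 36/132 ≈ 0.2727.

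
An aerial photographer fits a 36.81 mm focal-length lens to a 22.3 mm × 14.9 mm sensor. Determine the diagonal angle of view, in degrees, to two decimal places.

40.03°

Sensor diagonal = √(22.3² + 14.9²) = √719.3000 ≈ 26.8198 mm.
Angle of view α = 2·arctan(d/2f) with d = 26.8198 mm and f = 36.81 mm.
d/2f = 0.36430; arctan(0.36430) ≈ 20.0167°, so α ≈ 40.0334°.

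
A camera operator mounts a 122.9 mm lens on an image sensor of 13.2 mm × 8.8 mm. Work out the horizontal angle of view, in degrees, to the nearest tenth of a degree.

Angle of view α = 2·arctan(w/2f) with w = 13.2 mm and f = 122.9 mm.
w/2f = 0.05370; arctan(0.05370) ≈ 3.0740°, so α ≈ 6.1479°.

6.1°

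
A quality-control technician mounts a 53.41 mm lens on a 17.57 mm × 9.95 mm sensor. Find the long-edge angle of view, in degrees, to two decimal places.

Angle of view α = 2·arctan(w/2f) with w = 17.57 mm and f = 53.41 mm.
w/2f = 0.16448; arctan(0.16448) ≈ 9.3405°, so α ≈ 18.6810°.

18.68°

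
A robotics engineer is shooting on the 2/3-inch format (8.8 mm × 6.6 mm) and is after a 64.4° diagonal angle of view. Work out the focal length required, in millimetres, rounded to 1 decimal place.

Sensor diagonal = √(8.8² + 6.6²) = √121.0000 ≈ 11.0000 mm.
From α = 2·arctan(d/2f) we get f = d / (2·tan(α/2)).
With d = 11.0000 mm and α/2 = 32.2°, tan(α/2) ≈ 0.62973, so f ≈ 11.0000 / 1.25947 ≈ 8.7339 mm.

8.7 mm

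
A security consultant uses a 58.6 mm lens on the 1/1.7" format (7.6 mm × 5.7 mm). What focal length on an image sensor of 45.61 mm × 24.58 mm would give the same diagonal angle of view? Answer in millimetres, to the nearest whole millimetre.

Sensor diagonal = √(7.6² + 5.7²) = √90.2500 ≈ 9.5000 mm.
Sensor diagonal = √(45.61² + 24.58²) = √2684.4485 ≈ 51.8117 mm.
Equal angle of view means equal diagonal/f ratio, so f₂ = f₁ · (diagonal₂/diagonal₁) = 58.6 × 51.8117/9.5000.
f₂ = 58.6 × 5.45386 ≈ 319.596 mm.

320 mm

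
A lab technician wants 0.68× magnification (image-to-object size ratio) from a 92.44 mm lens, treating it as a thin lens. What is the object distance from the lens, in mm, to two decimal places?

With m = dᵢ/dₒ and 1/f = 1/dₒ + 1/dᵢ, substituting dᵢ = m·dₒ gives 1/f = (1 + 1/m)/dₒ, hence dₒ = f·(1 + 1/m).
dₒ = 92.44 × (1 + 1/0.68) = 92.44 × 2.47059 ≈ 228.381 mm.

228.38 mm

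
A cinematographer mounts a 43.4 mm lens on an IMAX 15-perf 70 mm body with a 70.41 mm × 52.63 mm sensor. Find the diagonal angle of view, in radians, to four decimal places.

1.5835 rad

Sensor diagonal = √(70.41² + 52.63²) = √7727.4850 ≈ 87.9061 mm.
Angle of view α = 2·arctan(d/2f) with d = 87.9061 mm and f = 43.4 mm.
d/2f = 1.01274; arctan(1.01274) ≈ 0.7917 rad, so α ≈ 1.5835 rad.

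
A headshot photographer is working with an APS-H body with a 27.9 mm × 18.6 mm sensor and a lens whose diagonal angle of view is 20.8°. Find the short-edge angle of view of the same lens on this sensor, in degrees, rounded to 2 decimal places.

11.63°

Sensor diagonal = √(27.9² + 18.6²) = √1124.3700 ≈ 33.5316 mm.
From the diagonal AOV: f = 33.5316 / (2·tan(10.4°)) = 33.5316 / 0.36707 ≈ 91.3497 mm.
Short-edge AOV = 2·arctan(18.6 / (2 × 91.3497)) = 2·arctan(0.10181) ≈ 11.6261°.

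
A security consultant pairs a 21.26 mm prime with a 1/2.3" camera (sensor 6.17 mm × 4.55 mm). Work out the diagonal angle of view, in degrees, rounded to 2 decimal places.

20.44°

Sensor diagonal = √(6.17² + 4.55²) = √58.7714 ≈ 7.6663 mm.
Angle of view α = 2·arctan(d/2f) with d = 7.6663 mm and f = 21.26 mm.
d/2f = 0.18030; arctan(0.18030) ≈ 10.2205°, so α ≈ 20.4410°.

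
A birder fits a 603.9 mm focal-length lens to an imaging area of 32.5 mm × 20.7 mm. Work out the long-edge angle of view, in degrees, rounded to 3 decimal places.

3.083°

Angle of view α = 2·arctan(w/2f) with w = 32.5 mm and f = 603.9 mm.
w/2f = 0.02691; arctan(0.02691) ≈ 1.5414°, so α ≈ 3.0827°.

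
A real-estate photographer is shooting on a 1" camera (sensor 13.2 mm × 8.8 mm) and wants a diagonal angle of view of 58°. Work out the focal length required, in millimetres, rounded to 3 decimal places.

14.310 mm

Sensor diagonal = √(13.2² + 8.8²) = √251.6800 ≈ 15.8644 mm.
From α = 2·arctan(d/2f) we get f = d / (2·tan(α/2)).
With d = 15.8644 mm and α/2 = 29°, tan(α/2) ≈ 0.55431, so f ≈ 15.8644 / 1.10862 ≈ 14.3101 mm.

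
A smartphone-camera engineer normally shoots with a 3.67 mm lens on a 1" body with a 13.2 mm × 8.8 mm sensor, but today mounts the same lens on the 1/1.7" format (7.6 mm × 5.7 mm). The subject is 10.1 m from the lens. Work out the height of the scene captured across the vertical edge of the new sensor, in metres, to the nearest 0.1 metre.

The focal length stays 3.67 mm; the relevant sensor dimension is now h = 5.7 mm. Object distance dₒ = 10.1 m = 10100 mm.
Thin-lens field height W = h·(dₒ − f)/f = 5.7 × (10100 − 3.67)/3.67 ≈ 15680.949 mm = 15.6809 m.

15.7 m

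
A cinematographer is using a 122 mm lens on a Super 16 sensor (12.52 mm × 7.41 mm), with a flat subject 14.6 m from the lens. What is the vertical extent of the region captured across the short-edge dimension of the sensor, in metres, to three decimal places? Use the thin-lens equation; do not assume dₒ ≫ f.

0.879 m

dₒ: 14.6 m = 14600 mm.
Similar triangles through the lens centre give W/dₒ = h/dᵢ; with 1/f = 1/dₒ + 1/dᵢ this gives W = h·(dₒ − f)/f.
W = 7.41 mm × (14600 − 122) / 122 = 7.41 × 118.6721 ≈ 879.360 mm = 0.87936 m.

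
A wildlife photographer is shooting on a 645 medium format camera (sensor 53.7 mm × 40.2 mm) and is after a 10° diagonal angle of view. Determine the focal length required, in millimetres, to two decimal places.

Sensor diagonal = √(53.7² + 40.2²) = √4499.7300 ≈ 67.0800 mm.
From α = 2·arctan(d/2f) we get f = d / (2·tan(α/2)).
With d = 67.0800 mm and α/2 = 5°, tan(α/2) ≈ 0.08749, so f ≈ 67.0800 / 0.17498 ≈ 383.3641 mm.

383.36 mm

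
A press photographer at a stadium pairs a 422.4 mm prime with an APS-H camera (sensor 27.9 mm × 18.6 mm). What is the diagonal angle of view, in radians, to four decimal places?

0.0793 rad

Sensor diagonal = √(27.9² + 18.6²) = √1124.3700 ≈ 33.5316 mm.
Angle of view α = 2·arctan(d/2f) with d = 33.5316 mm and f = 422.4 mm.
d/2f = 0.03969; arctan(0.03969) ≈ 0.0397 rad, so α ≈ 0.0793 rad.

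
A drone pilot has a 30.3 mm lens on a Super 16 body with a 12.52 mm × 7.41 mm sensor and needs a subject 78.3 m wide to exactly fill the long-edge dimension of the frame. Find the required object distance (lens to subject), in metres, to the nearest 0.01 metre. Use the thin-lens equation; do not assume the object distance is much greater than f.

189.53 m

W: 78.3 m = 78300 mm.
Magnification m = w/W = dᵢ/dₒ; combined with 1/f = 1/dₒ + 1/dᵢ this gives dₒ = f·(1 + W/w).
dₒ = 30.3 mm × (1 + 78300/12.52) = 30.3 × 6254.9936 ≈ 189526.306 mm = 189.526 m.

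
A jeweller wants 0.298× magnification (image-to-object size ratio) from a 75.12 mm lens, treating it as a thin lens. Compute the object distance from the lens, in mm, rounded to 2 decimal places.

With m = dᵢ/dₒ and 1/f = 1/dₒ + 1/dᵢ, substituting dᵢ = m·dₒ gives 1/f = (1 + 1/m)/dₒ, hence dₒ = f·(1 + 1/m).
dₒ = 75.12 × (1 + 1/0.298) = 75.12 × 4.35570 ≈ 327.201 mm.

327.20 mm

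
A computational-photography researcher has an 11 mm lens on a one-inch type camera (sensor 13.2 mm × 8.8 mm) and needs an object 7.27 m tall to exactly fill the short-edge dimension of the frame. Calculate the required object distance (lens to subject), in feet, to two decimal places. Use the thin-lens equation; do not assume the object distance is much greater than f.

W: 7.27 m = 7270 mm.
Magnification m = h/W = dᵢ/dₒ; combined with 1/f = 1/dₒ + 1/dᵢ this gives dₒ = f·(1 + W/h).
dₒ = 11 mm × (1 + 7270/8.8) = 11 × 827.1364 ≈ 9098.500 mm = 9098.500/304.8 ft = 29.8507 ft.

29.85 ft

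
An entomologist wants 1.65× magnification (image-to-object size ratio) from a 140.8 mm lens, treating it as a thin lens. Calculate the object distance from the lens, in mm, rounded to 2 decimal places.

With m = dᵢ/dₒ and 1/f = 1/dₒ + 1/dᵢ, substituting dᵢ = m·dₒ gives 1/f = (1 + 1/m)/dₒ, hence dₒ = f·(1 + 1/m).
dₒ = 140.8 × (1 + 1/1.65) = 140.8 × 1.60606 ≈ 226.133 mm.

226.13 mm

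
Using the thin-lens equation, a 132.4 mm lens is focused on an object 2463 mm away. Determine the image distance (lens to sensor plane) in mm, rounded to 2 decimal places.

139.92 mm

1/dᵢ = 1/f − 1/dₒ = 1/132.4 − 1/2463 = 0.0071469 mm⁻¹.
dᵢ = 1/0.0071469 ≈ 139.9216 mm.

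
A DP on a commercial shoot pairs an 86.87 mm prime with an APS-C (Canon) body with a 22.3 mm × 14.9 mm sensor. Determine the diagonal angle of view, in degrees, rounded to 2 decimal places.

Sensor diagonal = √(22.3² + 14.9²) = √719.3000 ≈ 26.8198 mm.
Angle of view α = 2·arctan(d/2f) with d = 26.8198 mm and f = 86.87 mm.
d/2f = 0.15437; arctan(0.15437) ≈ 8.7753°, so α ≈ 17.5507°.

17.55°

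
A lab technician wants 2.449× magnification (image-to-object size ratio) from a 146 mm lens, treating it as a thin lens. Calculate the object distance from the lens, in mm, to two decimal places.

With m = dᵢ/dₒ and 1/f = 1/dₒ + 1/dᵢ, substituting dᵢ = m·dₒ gives 1/f = (1 + 1/m)/dₒ, hence dₒ = f·(1 + 1/m).
dₒ = 146 × (1 + 1/2.449) = 146 × 1.40833 ≈ 205.616 mm.

205.62 mm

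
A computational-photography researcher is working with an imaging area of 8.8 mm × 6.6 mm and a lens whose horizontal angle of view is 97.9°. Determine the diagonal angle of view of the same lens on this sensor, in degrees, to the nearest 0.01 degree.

From the horizontal AOV: f = 8.8 / (2·tan(48.95°)) = 8.8 / 2.29669 ≈ 3.8316 mm.
Sensor diagonal = √(8.8² + 6.6²) = √121.0000 ≈ 11.0000 mm.
Diagonal AOV = 2·arctan(11.0000 / (2 × 3.8316)) = 2·arctan(1.43543) ≈ 110.2735°.

110.27°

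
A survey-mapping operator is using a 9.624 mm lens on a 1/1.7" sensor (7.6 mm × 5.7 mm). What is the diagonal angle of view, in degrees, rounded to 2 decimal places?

52.54°

Sensor diagonal = √(7.6² + 5.7²) = √90.2500 ≈ 9.5000 mm.
Angle of view α = 2·arctan(d/2f) with d = 9.5000 mm and f = 9.624 mm.
d/2f = 0.49356; arctan(0.49356) ≈ 26.2690°, so α ≈ 52.5380°.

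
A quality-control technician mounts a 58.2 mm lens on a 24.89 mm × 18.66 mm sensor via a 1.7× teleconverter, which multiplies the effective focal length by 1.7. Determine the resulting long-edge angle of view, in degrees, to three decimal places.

Effective focal length f = 58.2 × 1.7 = 98.94 mm.
α = 2·arctan(24.89 / (2 × 98.94)) = 2·arctan(0.12578) ≈ 14.3384°.

14.338°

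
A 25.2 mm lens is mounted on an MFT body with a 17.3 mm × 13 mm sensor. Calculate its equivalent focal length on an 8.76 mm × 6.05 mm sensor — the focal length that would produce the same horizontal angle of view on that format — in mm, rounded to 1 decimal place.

Equal angle of view means equal width/f ratio, so f₂ = f₁ · (width₂/width₁) = 25.2 × 8.76/17.3.
f₂ = 25.2 × 0.50636 ≈ 12.760 mm.

12.8 mm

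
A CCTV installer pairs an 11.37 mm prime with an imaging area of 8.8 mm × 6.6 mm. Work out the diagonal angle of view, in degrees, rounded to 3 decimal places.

Sensor diagonal = √(8.8² + 6.6²) = √121.0000 ≈ 11.0000 mm.
Angle of view α = 2·arctan(d/2f) with d = 11.0000 mm and f = 11.37 mm.
d/2f = 0.48373; arctan(0.48373) ≈ 25.8144°, so α ≈ 51.6288°.

51.629°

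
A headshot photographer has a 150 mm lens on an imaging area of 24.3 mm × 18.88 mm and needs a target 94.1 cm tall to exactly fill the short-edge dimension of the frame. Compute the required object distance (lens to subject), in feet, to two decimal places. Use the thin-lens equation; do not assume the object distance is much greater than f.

W: 94.1 cm = 941 mm.
Magnification m = h/W = dᵢ/dₒ; combined with 1/f = 1/dₒ + 1/dᵢ this gives dₒ = f·(1 + W/h).
dₒ = 150 mm × (1 + 941/18.88) = 150 × 50.8411 ≈ 7626.165 mm = 7626.165/304.8 ft = 25.0202 ft.

25.02 ft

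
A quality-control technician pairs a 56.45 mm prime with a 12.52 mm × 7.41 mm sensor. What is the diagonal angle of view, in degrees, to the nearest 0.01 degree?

Sensor diagonal = √(12.52² + 7.41²) = √211.6585 ≈ 14.5485 mm.
Angle of view α = 2·arctan(d/2f) with d = 14.5485 mm and f = 56.45 mm.
d/2f = 0.12886; arctan(0.12886) ≈ 7.3428°, so α ≈ 14.6855°.

14.69°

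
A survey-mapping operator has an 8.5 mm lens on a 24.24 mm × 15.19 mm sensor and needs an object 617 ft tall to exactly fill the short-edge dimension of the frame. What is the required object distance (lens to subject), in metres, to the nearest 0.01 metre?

W: 617 ft × 304.8 mm/ft = 188061.59 mm.
Magnification m = h/W = dᵢ/dₒ; combined with 1/f = 1/dₒ + 1/dᵢ this gives dₒ = f·(1 + W/h).
dₒ = 8.5 mm × (1 + 188062/15.19) = 8.5 × 12381.6184 ≈ 105243.757 mm = 105.244 m.

105.24 m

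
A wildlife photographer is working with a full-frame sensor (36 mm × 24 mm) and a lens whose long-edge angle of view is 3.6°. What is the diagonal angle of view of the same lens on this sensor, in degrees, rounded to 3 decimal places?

4.326°

From the long-edge AOV: f = 36 / (2·tan(1.8°)) = 36 / 0.06285 ≈ 572.7693 mm.
Sensor diagonal = √(36² + 24²) = √1872.0000 ≈ 43.2666 mm.
Diagonal AOV = 2·arctan(43.2666 / (2 × 572.7693)) = 2·arctan(0.03777) ≈ 4.3260°.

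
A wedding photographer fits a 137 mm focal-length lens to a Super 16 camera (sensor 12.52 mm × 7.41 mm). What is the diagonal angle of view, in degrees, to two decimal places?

Sensor diagonal = √(12.52² + 7.41²) = √211.6585 ≈ 14.5485 mm.
Angle of view α = 2·arctan(d/2f) with d = 14.5485 mm and f = 137 mm.
d/2f = 0.05310; arctan(0.05310) ≈ 3.0394°, so α ≈ 6.0787°.

6.08°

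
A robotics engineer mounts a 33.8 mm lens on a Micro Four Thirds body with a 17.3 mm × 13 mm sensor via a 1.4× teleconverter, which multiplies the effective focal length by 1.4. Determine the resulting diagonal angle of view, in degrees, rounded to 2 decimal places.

25.76°

Effective focal length f = 33.8 × 1.4 = 47.32 mm.
Sensor diagonal = √(17.3² + 13²) = √468.2900 ≈ 21.6400 mm.
α = 2·arctan(21.640 / (2 × 47.32)) = 2·arctan(0.22866) ≈ 25.7592°.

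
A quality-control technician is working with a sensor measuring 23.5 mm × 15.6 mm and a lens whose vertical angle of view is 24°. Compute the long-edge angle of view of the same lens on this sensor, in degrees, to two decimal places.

35.51°

From the vertical AOV: f = 15.6 / (2·tan(12°)) = 15.6 / 0.42511 ≈ 36.6961 mm.
Long-edge AOV = 2·arctan(23.5 / (2 × 36.6961)) = 2·arctan(0.32020) ≈ 35.5099°.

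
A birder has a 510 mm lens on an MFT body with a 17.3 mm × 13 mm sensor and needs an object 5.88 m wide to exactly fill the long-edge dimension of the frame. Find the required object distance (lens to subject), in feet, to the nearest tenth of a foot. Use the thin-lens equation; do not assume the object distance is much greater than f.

W: 5.88 m = 5880 mm.
Magnification m = w/W = dᵢ/dₒ; combined with 1/f = 1/dₒ + 1/dᵢ this gives dₒ = f·(1 + W/w).
dₒ = 510 mm × (1 + 5880/17.3) = 510 × 340.8844 ≈ 173851.040 mm = 173851.040/304.8 ft = 570.377 ft.

570.4 ft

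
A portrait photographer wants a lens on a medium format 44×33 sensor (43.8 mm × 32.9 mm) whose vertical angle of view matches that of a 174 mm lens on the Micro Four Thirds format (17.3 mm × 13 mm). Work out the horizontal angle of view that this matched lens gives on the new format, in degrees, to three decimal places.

Equal vertical AOV ⇒ f₂ = f₁ · 32.9/13 = 174 × 2.53077 ≈ 440.3538 mm.
Horizontal AOV on the new format = 2·arctan(43.8 / (2 × 440.3538)) = 2·arctan(0.04973) ≈ 5.6943°.

5.694°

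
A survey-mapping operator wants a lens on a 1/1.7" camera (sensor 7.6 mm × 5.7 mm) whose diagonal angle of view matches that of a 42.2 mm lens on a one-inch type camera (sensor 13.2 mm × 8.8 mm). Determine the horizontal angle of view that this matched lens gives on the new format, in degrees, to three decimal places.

17.103°

Sensor diagonal = √(13.2² + 8.8²) = √251.6800 ≈ 15.8644 mm.
Sensor diagonal = √(7.6² + 5.7²) = √90.2500 ≈ 9.5000 mm.
Equal diagonal AOV ⇒ f₂ = f₁ · 9.5000/15.8644 = 42.2 × 0.59882 ≈ 25.2704 mm.
Horizontal AOV on the new format = 2·arctan(7.6 / (2 × 25.2704)) = 2·arctan(0.15037) ≈ 17.1034°.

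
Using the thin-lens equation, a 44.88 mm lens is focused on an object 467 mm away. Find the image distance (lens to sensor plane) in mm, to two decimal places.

49.65 mm

1/dᵢ = 1/f − 1/dₒ = 1/44.88 − 1/467 = 0.0201403 mm⁻¹.
dᵢ = 1/0.0201403 ≈ 49.6517 mm.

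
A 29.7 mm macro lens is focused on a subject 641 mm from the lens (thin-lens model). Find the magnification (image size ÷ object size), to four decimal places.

0.0486×

Thin lens: 1/f = 1/dₒ + 1/dᵢ → 1/dᵢ = 1/29.7 − 1/641 = 0.0321100 mm⁻¹, so dᵢ ≈ 31.1430 mm.
Magnification m = dᵢ/dₒ = 31.1430/641 ≈ 0.04858.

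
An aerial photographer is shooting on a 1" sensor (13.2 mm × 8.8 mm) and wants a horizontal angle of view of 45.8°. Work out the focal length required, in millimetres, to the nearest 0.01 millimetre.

From α = 2·arctan(w/2f) we get f = w / (2·tan(α/2)).
With w = 13.2 mm and α/2 = 22.9°, tan(α/2) ≈ 0.42242, so f ≈ 13.2 / 0.84483 ≈ 15.6244 mm.

15.62 mm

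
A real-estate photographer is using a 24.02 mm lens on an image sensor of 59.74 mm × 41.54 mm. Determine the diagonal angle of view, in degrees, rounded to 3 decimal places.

Sensor diagonal = √(59.74² + 41.54²) = √5294.4392 ≈ 72.7629 mm.
Angle of view α = 2·arctan(d/2f) with d = 72.7629 mm and f = 24.02 mm.
d/2f = 1.51463; arctan(1.51463) ≈ 56.5661°, so α ≈ 113.1323°.

113.132°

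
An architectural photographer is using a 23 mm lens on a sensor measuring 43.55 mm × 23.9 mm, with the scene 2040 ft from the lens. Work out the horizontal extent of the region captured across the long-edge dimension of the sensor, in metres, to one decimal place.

1177.3 m

dₒ: 2040 ft × 304.8 mm/ft = 621791.98 mm.
Similar triangles through the lens centre give W/dₒ = w/dᵢ; with 1/f = 1/dₒ + 1/dᵢ this gives W = w·(dₒ − f)/f.
W = 43.55 mm × (621792 − 23) / 23 = 43.55 × 27033.4339 ≈ 1177306.047 mm = 1177.31 m.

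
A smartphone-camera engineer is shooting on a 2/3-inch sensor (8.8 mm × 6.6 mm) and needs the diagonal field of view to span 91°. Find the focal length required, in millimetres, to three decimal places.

5.405 mm

Sensor diagonal = √(8.8² + 6.6²) = √121.0000 ≈ 11.0000 mm.
From α = 2·arctan(d/2f) we get f = d / (2·tan(α/2)).
With d = 11.0000 mm and α/2 = 45.5°, tan(α/2) ≈ 1.01761, so f ≈ 11.0000 / 2.03521 ≈ 5.4048 mm.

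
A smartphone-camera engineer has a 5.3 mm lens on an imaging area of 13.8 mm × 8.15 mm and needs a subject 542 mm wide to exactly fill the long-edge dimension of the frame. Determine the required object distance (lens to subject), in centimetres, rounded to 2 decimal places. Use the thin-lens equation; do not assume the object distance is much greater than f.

21.35 cm

Magnification m = w/W = dᵢ/dₒ; combined with 1/f = 1/dₒ + 1/dᵢ this gives dₒ = f·(1 + W/w).
dₒ = 5.3 mm × (1 + 542/13.8) = 5.3 × 40.2754 ≈ 213.459 mm = 21.3459 cm.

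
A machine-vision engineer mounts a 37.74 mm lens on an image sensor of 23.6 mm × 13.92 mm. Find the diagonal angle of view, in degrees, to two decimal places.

39.90°

Sensor diagonal = √(23.6² + 13.92²) = √750.7264 ≈ 27.3994 mm.
Angle of view α = 2·arctan(d/2f) with d = 27.3994 mm and f = 37.74 mm.
d/2f = 0.36300; arctan(0.36300) ≈ 19.9510°, so α ≈ 39.9020°.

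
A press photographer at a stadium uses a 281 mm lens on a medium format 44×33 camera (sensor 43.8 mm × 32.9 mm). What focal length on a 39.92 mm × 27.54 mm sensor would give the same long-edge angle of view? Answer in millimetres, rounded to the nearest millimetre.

256 mm

Equal angle of view means equal width/f ratio, so f₂ = f₁ · (width₂/width₁) = 281 × 39.92/43.8.
f₂ = 281 × 0.91142 ≈ 256.108 mm.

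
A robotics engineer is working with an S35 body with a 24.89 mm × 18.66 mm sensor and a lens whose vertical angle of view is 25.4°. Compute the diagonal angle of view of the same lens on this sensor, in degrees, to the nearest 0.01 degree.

From the vertical AOV: f = 18.66 / (2·tan(12.7°)) = 18.66 / 0.45072 ≈ 41.4005 mm.
Sensor diagonal = √(24.89² + 18.66²) = √967.7077 ≈ 31.1080 mm.
Diagonal AOV = 2·arctan(31.1080 / (2 × 41.4005)) = 2·arctan(0.37570) ≈ 41.1820°.

41.18°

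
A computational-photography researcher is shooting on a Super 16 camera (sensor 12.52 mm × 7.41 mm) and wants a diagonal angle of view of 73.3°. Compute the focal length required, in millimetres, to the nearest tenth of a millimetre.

Sensor diagonal = √(12.52² + 7.41²) = √211.6585 ≈ 14.5485 mm.
From α = 2·arctan(d/2f) we get f = d / (2·tan(α/2)).
With d = 14.5485 mm and α/2 = 36.65°, tan(α/2) ≈ 0.74402, so f ≈ 14.5485 / 1.48804 ≈ 9.7769 mm.

9.8 mm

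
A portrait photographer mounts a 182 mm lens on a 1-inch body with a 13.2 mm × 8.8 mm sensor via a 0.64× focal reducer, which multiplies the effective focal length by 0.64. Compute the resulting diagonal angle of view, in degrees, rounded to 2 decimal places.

7.79°

Effective focal length f = 182 × 0.64 = 116.48 mm.
Sensor diagonal = √(13.2² + 8.8²) = √251.6800 ≈ 15.8644 mm.
α = 2·arctan(15.864 / (2 × 116.48)) = 2·arctan(0.06810) ≈ 7.7916°.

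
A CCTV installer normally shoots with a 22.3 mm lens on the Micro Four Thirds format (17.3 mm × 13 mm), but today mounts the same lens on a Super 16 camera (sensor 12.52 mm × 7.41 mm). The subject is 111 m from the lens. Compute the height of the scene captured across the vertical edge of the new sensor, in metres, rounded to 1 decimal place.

The focal length stays 22.3 mm; the relevant sensor dimension is now h = 7.41 mm. Object distance dₒ = 111 m = 111000 mm.
Thin-lens field height W = h·(dₒ − f)/f = 7.41 × (111000 − 22.3)/22.3 ≈ 36876.447 mm = 36.8764 m.

36.9 m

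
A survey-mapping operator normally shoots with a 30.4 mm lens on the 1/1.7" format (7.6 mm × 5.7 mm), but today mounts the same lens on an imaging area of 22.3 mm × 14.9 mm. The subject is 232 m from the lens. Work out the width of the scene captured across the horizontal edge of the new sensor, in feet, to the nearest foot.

The focal length stays 30.4 mm; the relevant sensor dimension is now w = 22.3 mm. Object distance dₒ = 232 m = 232000 mm.
Thin-lens field width W = w·(dₒ − f)/f = 22.3 × (232000 − 30.4)/30.4 ≈ 170161.911 mm = 170161.911/304.8 ft = 558.274 ft.

558 ft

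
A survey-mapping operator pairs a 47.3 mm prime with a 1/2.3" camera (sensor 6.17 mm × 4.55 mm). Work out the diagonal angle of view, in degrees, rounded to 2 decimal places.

Sensor diagonal = √(6.17² + 4.55²) = √58.7714 ≈ 7.6663 mm.
Angle of view α = 2·arctan(d/2f) with d = 7.6663 mm and f = 47.3 mm.
d/2f = 0.08104; arctan(0.08104) ≈ 4.6330°, so α ≈ 9.2661°.

9.27°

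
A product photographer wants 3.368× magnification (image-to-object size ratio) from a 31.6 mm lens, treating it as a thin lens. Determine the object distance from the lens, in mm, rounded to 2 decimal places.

With m = dᵢ/dₒ and 1/f = 1/dₒ + 1/dᵢ, substituting dᵢ = m·dₒ gives 1/f = (1 + 1/m)/dₒ, hence dₒ = f·(1 + 1/m).
dₒ = 31.6 × (1 + 1/3.368) = 31.6 × 1.29691 ≈ 40.982 mm.

40.98 mm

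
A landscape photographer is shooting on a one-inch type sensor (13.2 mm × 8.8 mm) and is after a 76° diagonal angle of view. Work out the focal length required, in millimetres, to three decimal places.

Sensor diagonal = √(13.2² + 8.8²) = √251.6800 ≈ 15.8644 mm.
From α = 2·arctan(d/2f) we get f = d / (2·tan(α/2)).
With d = 15.8644 mm and α/2 = 38°, tan(α/2) ≈ 0.78129, so f ≈ 15.8644 / 1.56257 ≈ 10.1528 mm.

10.153 mm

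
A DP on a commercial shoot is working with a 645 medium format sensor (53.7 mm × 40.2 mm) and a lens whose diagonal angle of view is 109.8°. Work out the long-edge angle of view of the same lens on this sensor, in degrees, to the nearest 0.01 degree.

Sensor diagonal = √(53.7² + 40.2²) = √4499.7300 ≈ 67.0800 mm.
From the diagonal AOV: f = 67.0800 / (2·tan(54.9°)) = 67.0800 / 2.84571 ≈ 23.5723 mm.
Long-edge AOV = 2·arctan(53.7 / (2 × 23.5723)) = 2·arctan(1.13905) ≈ 97.4385°.

97.44°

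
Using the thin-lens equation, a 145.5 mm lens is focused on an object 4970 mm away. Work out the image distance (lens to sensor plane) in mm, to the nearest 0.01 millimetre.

149.89 mm

1/dᵢ = 1/f − 1/dₒ = 1/145.5 − 1/4970 = 0.0066716 mm⁻¹.
dᵢ = 1/0.0066716 ≈ 149.8881 mm.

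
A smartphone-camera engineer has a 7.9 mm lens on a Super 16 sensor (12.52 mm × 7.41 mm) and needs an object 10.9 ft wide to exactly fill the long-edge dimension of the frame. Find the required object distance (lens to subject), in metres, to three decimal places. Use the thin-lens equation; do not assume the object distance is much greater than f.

W: 10.9 ft × 304.8 mm/ft = 3322.32 mm.
Magnification m = w/W = dᵢ/dₒ; combined with 1/f = 1/dₒ + 1/dᵢ this gives dₒ = f·(1 + W/w).
dₒ = 7.9 mm × (1 + 3322.32/12.52) = 7.9 × 266.3610 ≈ 2104.252 mm = 2.10425 m.

2.104 m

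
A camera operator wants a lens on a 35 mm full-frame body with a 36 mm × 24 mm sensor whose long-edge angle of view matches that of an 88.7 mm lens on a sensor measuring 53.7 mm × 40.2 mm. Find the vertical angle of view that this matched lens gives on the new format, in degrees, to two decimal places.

Equal long-edge AOV ⇒ f₂ = f₁ · 36/53.7 = 88.7 × 0.67039 ≈ 59.4637 mm.
Vertical AOV on the new format = 2·arctan(24 / (2 × 59.4637)) = 2·arctan(0.20180) ≈ 22.8185°.

22.82°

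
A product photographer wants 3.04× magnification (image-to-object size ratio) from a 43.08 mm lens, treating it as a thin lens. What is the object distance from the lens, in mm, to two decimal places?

With m = dᵢ/dₒ and 1/f = 1/dₒ + 1/dᵢ, substituting dᵢ = m·dₒ gives 1/f = (1 + 1/m)/dₒ, hence dₒ = f·(1 + 1/m).
dₒ = 43.08 × (1 + 1/3.04) = 43.08 × 1.32895 ≈ 57.251 mm.

57.25 mm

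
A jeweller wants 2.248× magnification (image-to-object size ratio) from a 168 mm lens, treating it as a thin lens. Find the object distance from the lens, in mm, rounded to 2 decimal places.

With m = dᵢ/dₒ and 1/f = 1/dₒ + 1/dᵢ, substituting dᵢ = m·dₒ gives 1/f = (1 + 1/m)/dₒ, hence dₒ = f·(1 + 1/m).
dₒ = 168 × (1 + 1/2.248) = 168 × 1.44484 ≈ 242.733 mm.

242.73 mm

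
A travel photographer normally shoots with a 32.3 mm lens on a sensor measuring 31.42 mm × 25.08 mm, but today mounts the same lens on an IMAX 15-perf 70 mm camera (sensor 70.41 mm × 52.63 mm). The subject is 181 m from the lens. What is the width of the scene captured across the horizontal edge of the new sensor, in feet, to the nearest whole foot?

The focal length stays 32.3 mm; the relevant sensor dimension is now w = 70.41 mm. Object distance dₒ = 181 m = 181000 mm.
Thin-lens field width W = w·(dₒ − f)/f = 70.41 × (181000 − 32.3)/32.3 ≈ 394487.175 mm = 394487.175/304.8 ft = 1294.25 ft.

1294 ft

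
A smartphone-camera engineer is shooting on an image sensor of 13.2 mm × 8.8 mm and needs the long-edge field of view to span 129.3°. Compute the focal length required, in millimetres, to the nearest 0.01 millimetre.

From α = 2·arctan(w/2f) we get f = w / (2·tan(α/2)).
With w = 13.2 mm and α/2 = 64.65°, tan(α/2) ≈ 2.11075, so f ≈ 13.2 / 4.22149 ≈ 3.1269 mm.

3.13 mm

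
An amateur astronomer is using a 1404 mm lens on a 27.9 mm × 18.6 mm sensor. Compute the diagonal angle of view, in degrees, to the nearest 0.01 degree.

1.37°

Sensor diagonal = √(27.9² + 18.6²) = √1124.3700 ≈ 33.5316 mm.
Angle of view α = 2·arctan(d/2f) with d = 33.5316 mm and f = 1404 mm.
d/2f = 0.01194; arctan(0.01194) ≈ 0.6842°, so α ≈ 1.3683°.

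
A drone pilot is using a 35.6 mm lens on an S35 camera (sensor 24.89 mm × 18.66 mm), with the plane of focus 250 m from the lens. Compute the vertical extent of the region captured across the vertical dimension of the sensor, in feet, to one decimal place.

429.9 ft

dₒ: 250 m = 250000 mm.
Similar triangles through the lens centre give W/dₒ = h/dᵢ; with 1/f = 1/dₒ + 1/dᵢ this gives W = h·(dₒ − f)/f.
W = 18.66 mm × (250000 − 35.6) / 35.6 = 18.66 × 7021.4719 ≈ 131020.666 mm = 131020.666/304.8 ft = 429.858 ft.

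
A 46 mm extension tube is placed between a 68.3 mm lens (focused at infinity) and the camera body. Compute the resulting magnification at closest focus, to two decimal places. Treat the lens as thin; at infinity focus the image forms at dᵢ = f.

The tube moves the image plane from f to f + e, so dᵢ = 68.3 + 46 = 114.3 mm. Focus is achieved when 1/f = 1/dₒ + 1/dᵢ, giving dₒ = 1/(1/f − 1/(f+e)).
Magnification m = dᵢ/dₒ = (f+e)·(1/f − 1/(f+e)) = e/f = 46/68.3 ≈ 0.6735.

0.67×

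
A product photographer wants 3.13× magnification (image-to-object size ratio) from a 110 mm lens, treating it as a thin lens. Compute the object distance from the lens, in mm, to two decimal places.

With m = dᵢ/dₒ and 1/f = 1/dₒ + 1/dᵢ, substituting dᵢ = m·dₒ gives 1/f = (1 + 1/m)/dₒ, hence dₒ = f·(1 + 1/m).
dₒ = 110 × (1 + 1/3.13) = 110 × 1.31949 ≈ 145.144 mm.

145.14 mm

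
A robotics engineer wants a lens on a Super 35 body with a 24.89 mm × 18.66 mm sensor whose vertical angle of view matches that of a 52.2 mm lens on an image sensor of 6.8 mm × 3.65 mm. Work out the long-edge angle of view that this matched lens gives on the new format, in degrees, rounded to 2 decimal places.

Equal vertical AOV ⇒ f₂ = f₁ · 18.66/3.65 = 52.2 × 5.11233 ≈ 266.8636 mm.
Long-edge AOV on the new format = 2·arctan(24.89 / (2 × 266.8636)) = 2·arctan(0.04663) ≈ 5.3400°.

5.34°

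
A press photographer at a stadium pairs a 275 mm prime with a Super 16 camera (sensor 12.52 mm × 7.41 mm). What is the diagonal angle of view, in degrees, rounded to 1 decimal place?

Sensor diagonal = √(12.52² + 7.41²) = √211.6585 ≈ 14.5485 mm.
Angle of view α = 2·arctan(d/2f) with d = 14.5485 mm and f = 275 mm.
d/2f = 0.02645; arctan(0.02645) ≈ 1.5152°, so α ≈ 3.0304°.

3.0°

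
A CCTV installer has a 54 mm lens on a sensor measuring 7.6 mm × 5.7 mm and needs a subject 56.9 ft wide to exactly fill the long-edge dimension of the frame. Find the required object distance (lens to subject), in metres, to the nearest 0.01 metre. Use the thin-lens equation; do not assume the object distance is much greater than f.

123.28 m

W: 56.9 ft × 304.8 mm/ft = 17343.12 mm.
Magnification m = w/W = dᵢ/dₒ; combined with 1/f = 1/dₒ + 1/dᵢ this gives dₒ = f·(1 + W/w).
dₒ = 54 mm × (1 + 17343.1/7.6) = 54 × 2282.9894 ≈ 123281.428 mm = 123.281 m.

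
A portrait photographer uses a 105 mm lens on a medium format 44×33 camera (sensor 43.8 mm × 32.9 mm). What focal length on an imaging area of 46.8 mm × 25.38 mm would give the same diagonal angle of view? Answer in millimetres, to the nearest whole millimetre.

Sensor diagonal = √(43.8² + 32.9²) = √3000.8500 ≈ 54.7800 mm.
Sensor diagonal = √(46.8² + 25.38²) = √2834.3844 ≈ 53.2389 mm.
Equal angle of view means equal diagonal/f ratio, so f₂ = f₁ · (diagonal₂/diagonal₁) = 105 × 53.2389/54.7800.
f₂ = 105 × 0.97187 ≈ 102.046 mm.

102 mm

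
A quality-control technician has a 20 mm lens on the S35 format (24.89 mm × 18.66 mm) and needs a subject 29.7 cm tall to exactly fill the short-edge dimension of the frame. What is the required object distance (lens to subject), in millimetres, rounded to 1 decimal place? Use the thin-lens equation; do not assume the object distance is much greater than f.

W: 29.7 cm = 297 mm.
Magnification m = h/W = dᵢ/dₒ; combined with 1/f = 1/dₒ + 1/dᵢ this gives dₒ = f·(1 + W/h).
dₒ = 20 mm × (1 + 297/18.66) = 20 × 16.9164 ≈ 338.328 mm.

338.3 mm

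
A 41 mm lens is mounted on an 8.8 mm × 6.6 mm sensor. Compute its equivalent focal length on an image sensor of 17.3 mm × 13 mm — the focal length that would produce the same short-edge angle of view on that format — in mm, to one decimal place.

80.8 mm

Equal angle of view means equal height/f ratio, so f₂ = f₁ · (height₂/height₁) = 41 × 13/6.6.
f₂ = 41 × 1.96970 ≈ 80.758 mm.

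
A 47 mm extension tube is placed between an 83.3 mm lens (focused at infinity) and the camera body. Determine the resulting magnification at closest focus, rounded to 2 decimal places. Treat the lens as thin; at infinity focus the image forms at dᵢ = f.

0.56×

The tube moves the image plane from f to f + e, so dᵢ = 83.3 + 47 = 130.3 mm. Focus is achieved when 1/f = 1/dₒ + 1/dᵢ, giving dₒ = 1/(1/f − 1/(f+e)).
Magnification m = dᵢ/dₒ = (f+e)·(1/f − 1/(f+e)) = e/f = 47/83.3 ≈ 0.5642.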